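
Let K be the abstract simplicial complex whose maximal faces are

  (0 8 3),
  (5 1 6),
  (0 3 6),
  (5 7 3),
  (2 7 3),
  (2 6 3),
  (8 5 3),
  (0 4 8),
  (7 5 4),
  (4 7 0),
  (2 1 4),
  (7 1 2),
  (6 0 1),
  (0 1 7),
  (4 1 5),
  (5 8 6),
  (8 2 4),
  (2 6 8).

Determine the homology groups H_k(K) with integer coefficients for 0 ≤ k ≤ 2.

K has 9 vertices, 27 edges, 18 triangles.
rank ∂_0 = 0, rank ∂_1 = 8 ⇒ b_0 = 9 − 0 − 8 = 1; all invariant factors of ∂_1 are 1 so no torsion. So H_0 = Z.
rank ∂_1 = 8, rank ∂_2 = 18 ⇒ b_1 = 27 − 8 − 18 = 1; ∂_2 has invariant factor(s) [2] giving torsion. So H_1 = Z ⊕ Z/2.
rank ∂_2 = 18, rank ∂_3 = 0 ⇒ b_2 = 18 − 18 − 0 = 0. So H_2 = 0.

H_0 = Z,  H_1 = Z ⊕ Z/2,  H_2 = 0.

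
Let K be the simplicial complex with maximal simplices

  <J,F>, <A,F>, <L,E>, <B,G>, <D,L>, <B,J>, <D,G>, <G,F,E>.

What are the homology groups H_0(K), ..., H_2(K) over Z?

H_0 = Z,  H_1 = Z^2,  H_2 = 0.

Fix the vertex order A < B < D < E < F < G < J < L and write every simplex with vertices in increasing order. Then dim K = 2 and the simplices of K are:

  0-simplices (8): A, B, D, E, F, G, J, L
  1-simplices (10): AF, BG, BJ, DG, DL, EF, EG, EL, FG, FJ
  2-simplices (1): EFG

Hence C_0 ≅ Z^8, C_1 ≅ Z^10, C_2 ≅ Z^1.

The boundary map ∂_1: C_1 → C_0 is given by ∂[p,q] = [q] − [p].
The resulting 8×10 matrix has rank 7, and its Smith normal form has invariant factors (1,1,1,1,1,1,1).

Boundary ∂_2: C_2 → C_1 sends each 2-simplex [p,q,r] to [q,r] − [p,r] + [p,q]. For instance
  ∂EFG = FG − EG + EF.
This gives a 10×1 integer matrix of rank 1; reducing to Smith normal form yields diagonal entries (1).

Computing H_k = (kernel of ∂_k) / (image of ∂_{k+1}):

  H_0: rank C_0 − rank ∂_1 = 8 − 7 = 1, and the invariant factors of ∂_1 are all 1, so H_0 ≅ Z.
  H_1: rank ker ∂_1 − rank ∂_2 = (10 − 7) − 1 = 2, and the invariant factors of ∂_2 are all 1, so H_1 ≅ Z^2.
  H_2: rank ker ∂_2 − rank ∂_3 = (1 − 1) − 0 = 0, and there is no ∂_3, so H_2 ≅ 0.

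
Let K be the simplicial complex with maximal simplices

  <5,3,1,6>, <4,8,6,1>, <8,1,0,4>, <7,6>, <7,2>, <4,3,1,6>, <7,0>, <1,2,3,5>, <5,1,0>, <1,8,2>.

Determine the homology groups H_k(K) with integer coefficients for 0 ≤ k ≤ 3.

H_0 = Z,  H_1 = Z^2,  H_2 = 0,  H_3 = 0.

Order the vertices as 0 < 1 < 2 < 3 < 4 < 5 < 6 < 7 < 8. Listing each simplex with vertices in this order, K has dimension 3 with simplices:

  0-simplices (9): [0], [1], [2], [3], [4], [5], [6], [7], [8]
  1-simplices (23): [0,1], [0,4], [0,5], [0,7], [0,8], [1,2], [1,3], [1,4], [1,5], [1,6], [1,8], [2,3], [2,5], [2,7], [2,8], [3,4], [3,5], [3,6], [4,6], [4,8], [5,6], [6,7], [6,8]
  2-simplices (18): [0,1,4], [0,1,5], [0,1,8], [0,4,8], [1,2,3], [1,2,5], [1,2,8], [1,3,4], [1,3,5], [1,3,6], [1,4,6], [1,4,8], [1,5,6], [1,6,8], [2,3,5], [3,4,6], [3,5,6], [4,6,8]
  3-simplices (5): [0,1,4,8], [1,2,3,5], [1,3,4,6], [1,3,5,6], [1,4,6,8]

Hence C_0 ≅ Z^9, C_1 ≅ Z^23, C_2 ≅ Z^18, C_3 ≅ Z^5.

Boundary ∂_1: C_1 → C_0 maps an edge to its endpoints' difference, ∂[p,q] = q − p.
The 9×23 boundary matrix has rank 8 and Smith normal form diag(1,1,1,1,1,1,1,1).

The boundary map ∂_2: C_2 → C_1 maps a triangle to the signed sum of its edges. For instance
  ∂[3,5,6] = [5,6] − [3,6] + [3,5],
  ∂[1,2,5] = [2,5] − [1,5] + [1,2].
The 23×18 boundary matrix has rank 13 and Smith normal form diag(1,1,1,1,1,1,1,1,1,1,1,1,1).

Boundary ∂_3: C_3 → C_2 sends each 3-simplex σ to the alternating sum Σ_i (−1)^i (σ with its i-th vertex removed). For instance
  ∂[1,2,3,5] = [2,3,5] − [1,3,5] + [1,2,5] − [1,2,3],
  ∂[1,3,4,6] = [3,4,6] − [1,4,6] + [1,3,6] − [1,3,4].
This gives a 18×5 integer matrix of rank 5; reducing to Smith normal form yields diagonal entries (1,1,1,1,1).

From H_k ≅ ker(∂_k) / im(∂_{k+1}) we obtain:

  H_0: rank C_0 − rank ∂_1 = 9 − 8 = 1, and the invariant factors of ∂_1 are all 1, so H_0 ≅ Z.
  H_1: rank ker ∂_1 − rank ∂_2 = (23 − 8) − 13 = 2, and the invariant factors of ∂_2 are all 1, so H_1 ≅ Z^2.
  H_2: rank ker ∂_2 − rank ∂_3 = (18 − 13) − 5 = 0, and the invariant factors of ∂_3 are all 1, so H_2 ≅ 0.
  H_3: rank ker ∂_3 − rank ∂_4 = (5 − 5) − 0 = 0, and there is no ∂_4, so H_3 ≅ 0.

As a check, the Euler characteristic is 9 − 23 + 18 − 5 = -1, which agrees with 1 − 2 + 0 − 0 = -1.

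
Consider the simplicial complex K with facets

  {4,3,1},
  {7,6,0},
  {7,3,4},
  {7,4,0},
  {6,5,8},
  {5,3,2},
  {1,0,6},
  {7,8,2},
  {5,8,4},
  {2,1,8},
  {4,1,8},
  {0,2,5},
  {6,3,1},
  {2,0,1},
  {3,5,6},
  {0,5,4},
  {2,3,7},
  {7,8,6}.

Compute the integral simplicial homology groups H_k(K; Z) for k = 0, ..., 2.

H_0 ≅ Z,  H_1 ≅ Z^2,  H_2 ≅ Z.

Fix the vertex order 0 < 1 < 2 < 3 < 4 < 5 < 6 < 7 < 8 and write every simplex with vertices in increasing order. Then dim K = 2 and the simplices of K are:

  0-simplices (9): [0], [1], [2], [3], [4], [5], [6], [7], [8]
  1-simplices (27): (27 of them)
  2-simplices (18): [0,1,2], [0,1,6], [0,2,5], [0,4,5], [0,4,7], [0,6,7], [1,2,8], [1,3,4], [1,3,6], [1,4,8], [2,3,5], [2,3,7], [2,7,8], [3,4,7], [3,5,6], [4,5,8], [5,6,8], [6,7,8]

giving chain groups C_0 ≅ Z^9, C_1 ≅ Z^27, C_2 ≅ Z^18.

∂_1: C_1 → C_0 is given by ∂[p,q] = [q] − [p].
The resulting 9×27 matrix has rank 8, and its Smith normal form has invariant factors (1,1,1,1,1,1,1,1).

The boundary map ∂_2: C_2 → C_1 sends each 2-simplex [p,q,r] to [q,r] − [p,r] + [p,q]. For instance
  ∂[0,2,5] = [2,5] − [0,5] + [0,2],
  ∂[1,2,8] = [2,8] − [1,8] + [1,2].
The 27×18 boundary matrix has rank 17 and Smith normal form diag(1,1,1,1,1,1,1,1,1,1,1,1,1,1,1,1,1).

From H_k ≅ ker(∂_k) / im(∂_{k+1}) we obtain:

  H_0: rank C_0 − rank ∂_1 = 9 − 8 = 1, and the invariant factors of ∂_1 are all 1, so H_0 ≅ Z.
  H_1: rank ker ∂_1 − rank ∂_2 = (27 − 8) − 17 = 2, and the invariant factors of ∂_2 are all 1, so H_1 ≅ Z^2.
  H_2: rank ker ∂_2 − rank ∂_3 = (18 − 17) − 0 = 1, and there is no ∂_3, so H_2 ≅ Z.

(K is a triangulation of the torus T^2.)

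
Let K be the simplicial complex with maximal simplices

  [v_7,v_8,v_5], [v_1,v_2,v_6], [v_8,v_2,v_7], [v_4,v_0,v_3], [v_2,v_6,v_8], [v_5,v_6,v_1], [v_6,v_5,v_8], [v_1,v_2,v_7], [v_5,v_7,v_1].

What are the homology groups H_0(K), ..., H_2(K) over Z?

Order the vertices as v_0 < v_1 < v_2 < v_3 < v_4 < v_5 < v_6 < v_7 < v_8. Listing each simplex with vertices in this order, K has dimension 2 with simplices:

  0-simplices (9): [v_0], [v_1], [v_2], [v_3], [v_4], [v_5], [v_6], [v_7], [v_8]
  1-simplices (15): (15 of them)
  2-simplices (9): [v_0,v_3,v_4], [v_1,v_2,v_6], [v_1,v_2,v_7], [v_1,v_5,v_6], [v_1,v_5,v_7], [v_2,v_6,v_8], [v_2,v_7,v_8], [v_5,v_6,v_8], [v_5,v_7,v_8]

so the chain groups are C_0 ≅ Z^9, C_1 ≅ Z^15, C_2 ≅ Z^9.

The boundary map ∂_1: C_1 → C_0 sends each edge [p,q] (with p < q) to q − p.
As a 9×15 matrix over Z this has rank 7, with invariant factors (1,1,1,1,1,1,1).

Boundary ∂_2: C_2 → C_1 sends each 2-simplex [p,q,r] to [q,r] − [p,r] + [p,q]. For instance
  ∂[v_2,v_7,v_8] = [v_7,v_8] − [v_2,v_8] + [v_2,v_7],
  ∂[v_0,v_3,v_4] = [v_3,v_4] − [v_0,v_4] + [v_0,v_3].
The 15×9 boundary matrix has rank 8 and Smith normal form diag(1,1,1,1,1,1,1,1).

Reading off H_k = ker ∂_k / im ∂_{k+1}:

  H_0: rank C_0 − rank ∂_1 = 9 − 7 = 2, and the invariant factors of ∂_1 are all 1, so H_0 = Z^2.
  H_1: rank ker ∂_1 − rank ∂_2 = (15 − 7) − 8 = 0, and the invariant factors of ∂_2 are all 1, so H_1 = 0.
  H_2: rank ker ∂_2 − rank ∂_3 = (9 − 8) − 0 = 1, and there is no ∂_3, so H_2 = Z.

(K is a triangulation of the disjoint union of the 2-sphere S^2 and the 2-simplex.)

H_0 = Z^2,  H_1 = 0,  H_2 = Z.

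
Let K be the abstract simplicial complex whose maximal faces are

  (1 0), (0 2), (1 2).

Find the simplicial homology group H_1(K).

Order the vertices as 0 < 1 < 2. Listing each simplex with vertices in this order, K has dimension 1 with simplices:

  0-simplices (3): [0], [1], [2]
  1-simplices (3): [0,1], [0,2], [1,2]

Hence C_0 ≅ Z^3, C_1 ≅ Z^3.

∂_1: C_1 → C_0 is given by ∂[p,q] = [q] − [p].
The resulting 3×3 matrix has rank 2, and its Smith normal form has invariant factors (1,1).

Computing H_k = (kernel of ∂_k) / (image of ∂_{k+1}):

  H_1: rank ker ∂_1 − rank ∂_2 = (3 − 2) − 0 = 1, and there is no ∂_2, so H_1 ≅ Z.

H_1 ≅ Z.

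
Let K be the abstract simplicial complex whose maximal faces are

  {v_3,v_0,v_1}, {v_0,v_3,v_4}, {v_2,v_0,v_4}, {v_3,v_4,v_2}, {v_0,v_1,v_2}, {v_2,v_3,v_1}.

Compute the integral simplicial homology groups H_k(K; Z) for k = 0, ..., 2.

Order the vertices as v_0 < v_1 < v_2 < v_3 < v_4. Listing each simplex with vertices in this order, K has dimension 2 with simplices:

  0-simplices (5): [v_0], [v_1], [v_2], [v_3], [v_4]
  1-simplices (9): [v_0,v_1], [v_0,v_2], [v_0,v_3], [v_0,v_4], [v_1,v_2], [v_1,v_3], [v_2,v_3], [v_2,v_4], [v_3,v_4]
  2-simplices (6): [v_0,v_1,v_2], [v_0,v_1,v_3], [v_0,v_2,v_4], [v_0,v_3,v_4], [v_1,v_2,v_3], [v_2,v_3,v_4]

so the chain groups are C_0 ≅ Z^5, C_1 ≅ Z^9, C_2 ≅ Z^6.

The boundary map ∂_1: C_1 → C_0 maps an edge to its endpoints' difference, ∂[p,q] = q − p.
The 5×9 boundary matrix has rank 4 and Smith normal form diag(1,1,1,1).

Boundary ∂_2: C_2 → C_1 maps a triangle to the signed sum of its edges. For instance
  ∂[v_0,v_2,v_4] = [v_2,v_4] − [v_0,v_4] + [v_0,v_2],
  ∂[v_1,v_2,v_3] = [v_2,v_3] − [v_1,v_3] + [v_1,v_2].
The 9×6 boundary matrix has rank 5 and Smith normal form diag(1,1,1,1,1).

Computing H_k = (kernel of ∂_k) / (image of ∂_{k+1}):

  H_0: rank C_0 − rank ∂_1 = 5 − 4 = 1, and the invariant factors of ∂_1 are all 1, so H_0 ≅ Z.
  H_1: rank ker ∂_1 − rank ∂_2 = (9 − 4) − 5 = 0, and the invariant factors of ∂_2 are all 1, so H_1 ≅ 0.
  H_2: rank ker ∂_2 − rank ∂_3 = (6 − 5) − 0 = 1, and there is no ∂_3, so H_2 ≅ Z.

(K is a triangulation of the 2-sphere S^2.)

H_0 ≅ Z,  H_1 = 0,  H_2 ≅ Z.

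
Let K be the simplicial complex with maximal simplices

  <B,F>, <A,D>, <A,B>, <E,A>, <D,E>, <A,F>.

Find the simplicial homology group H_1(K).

Fix the vertex order A < B < D < E < F and write every simplex with vertices in increasing order. Then dim K = 1 and the simplices of K are:

  0-simplices (5): A, B, D, E, F
  1-simplices (6): AB, AD, AE, AF, BF, DE

Hence C_0 ≅ Z^5, C_1 ≅ Z^6.

The boundary map ∂_1: C_1 → C_0 sends each edge [p,q] (with p < q) to q − p. For instance
  ∂AF = F − A.
As a 5×6 matrix over Z this has rank 4, with invariant factors (1,1,1,1).

Now H_k = ker ∂_k / im ∂_{k+1}, so:

  H_1: rank ker ∂_1 − rank ∂_2 = (6 − 4) − 0 = 2, and there is no ∂_2, so H_1 = Z^2.

H_1 = Z^2.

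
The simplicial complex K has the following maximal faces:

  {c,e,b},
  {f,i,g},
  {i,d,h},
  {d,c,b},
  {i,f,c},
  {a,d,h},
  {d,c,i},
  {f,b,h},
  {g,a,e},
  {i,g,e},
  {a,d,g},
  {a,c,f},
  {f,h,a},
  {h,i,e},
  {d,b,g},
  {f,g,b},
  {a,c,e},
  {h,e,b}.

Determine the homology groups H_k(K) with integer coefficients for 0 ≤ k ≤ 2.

H_0 ≅ Z,  H_1 ≅ Z^2,  H_2 ≅ Z.

K has 9 vertices, 27 edges, 18 triangles.
rank ∂_0 = 0, rank ∂_1 = 8 ⇒ b_0 = 9 − 0 − 8 = 1; all invariant factors of ∂_1 are 1 so no torsion. So H_0 ≅ Z.
rank ∂_1 = 8, rank ∂_2 = 17 ⇒ b_1 = 27 − 8 − 17 = 2; all invariant factors of ∂_2 are 1 so no torsion. So H_1 ≅ Z^2.
rank ∂_2 = 17, rank ∂_3 = 0 ⇒ b_2 = 18 − 17 − 0 = 1. So H_2 ≅ Z.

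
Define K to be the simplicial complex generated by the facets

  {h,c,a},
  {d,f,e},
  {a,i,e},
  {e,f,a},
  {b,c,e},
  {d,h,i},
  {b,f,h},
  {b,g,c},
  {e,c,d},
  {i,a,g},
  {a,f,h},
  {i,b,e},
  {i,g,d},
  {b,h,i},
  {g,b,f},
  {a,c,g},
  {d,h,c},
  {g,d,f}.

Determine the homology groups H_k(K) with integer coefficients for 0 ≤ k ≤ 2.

H_0 ≅ Z,  H_1 ≅ Z^2,  H_2 ≅ Z.

Take the total order a < b < c < d < e < f < g < h < i on the vertex set. Then K (dimension 2) consists of the simplices:

  0-simplices (9): a, b, c, d, e, f, g, h, i
  1-simplices (27): ac, ae, af, ag, ah, ai, bc, be, bf, bg, bh, bi, cd, ce, cg, ch, de, df, dg, dh, di, ef, ei, fg, fh, gi, hi
  2-simplices (18): acg, ach, aef, aei, afh, agi, bce, bcg, bei, bfg, bfh, bhi, cde, cdh, def, dfg, dgi, dhi

so the chain groups are C_0 ≅ Z^9, C_1 ≅ Z^27, C_2 ≅ Z^18.

Boundary ∂_1: C_1 → C_0 is given by ∂[p,q] = [q] − [p]. For instance
  ∂gi = i − g.
The resulting 9×27 matrix has rank 8, and its Smith normal form has invariant factors (1,1,1,1,1,1,1,1).

Boundary ∂_2: C_2 → C_1 acts by ∂[p,q,r] = [q,r] − [p,r] + [p,q]. For instance
  ∂aei = ei − ai + ae,
  ∂bcg = cg − bg + bc.
The 27×18 boundary matrix has rank 17 and Smith normal form diag(1,1,1,1,1,1,1,1,1,1,1,1,1,1,1,1,1).

Reading off H_k = ker ∂_k / im ∂_{k+1}:

  H_0: rank C_0 − rank ∂_1 = 9 − 8 = 1, and the invariant factors of ∂_1 are all 1, so H_0 = Z.
  H_1: rank ker ∂_1 − rank ∂_2 = (27 − 8) − 17 = 2, and the invariant factors of ∂_2 are all 1, so H_1 = Z^2.
  H_2: rank ker ∂_2 − rank ∂_3 = (18 − 17) − 0 = 1, and there is no ∂_3, so H_2 = Z.

(K is a triangulation of the torus T^2.)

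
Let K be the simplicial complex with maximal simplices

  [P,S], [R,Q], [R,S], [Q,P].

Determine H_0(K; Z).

Fix the vertex order P < Q < R < S and write every simplex with vertices in increasing order. Then dim K = 1 and the simplices of K are:

  0-simplices (4): P, Q, R, S
  1-simplices (4): PQ, PS, QR, RS

giving chain groups C_0 ≅ Z^4, C_1 ≅ Z^4.

Boundary ∂_1: C_1 → C_0 is given by ∂[p,q] = [q] − [p]. For instance
  ∂QR = R − Q.
As a 4×4 matrix over Z this has rank 3, with invariant factors (1,1,1).

Now H_k = ker ∂_k / im ∂_{k+1}, so:

  H_0: rank C_0 − rank ∂_1 = 4 − 3 = 1, and the invariant factors of ∂_1 are all 1, so H_0 ≅ Z.

H_0 = Z.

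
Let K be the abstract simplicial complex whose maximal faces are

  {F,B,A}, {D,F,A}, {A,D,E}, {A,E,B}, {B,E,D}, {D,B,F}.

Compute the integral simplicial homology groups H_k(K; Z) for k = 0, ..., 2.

We work with the vertex ordering A < B < D < E < F. The simplices of K, each written with vertices in increasing order, are:

  0-simplices (5): A, B, D, E, F
  1-simplices (9): AB, AD, AE, AF, BD, BE, BF, DE, DF
  2-simplices (6): ABE, ABF, ADE, ADF, BDE, BDF

giving chain groups C_0 ≅ Z^5, C_1 ≅ Z^9, C_2 ≅ Z^6.

The boundary map ∂_1: C_1 → C_0 maps an edge to its endpoints' difference, ∂[p,q] = q − p. For instance
  ∂BD = D − B.
This gives a 5×9 integer matrix of rank 4; reducing to Smith normal form yields diagonal entries (1,1,1,1).

∂_2: C_2 → C_1 acts by ∂[p,q,r] = [q,r] − [p,r] + [p,q]. For instance
  ∂ADF = DF − AF + AD,
  ∂ADE = DE − AE + AD.
This gives a 9×6 integer matrix of rank 5; reducing to Smith normal form yields diagonal entries (1,1,1,1,1).

Reading off H_k = ker ∂_k / im ∂_{k+1}:

  H_0: rank C_0 − rank ∂_1 = 5 − 4 = 1, and the invariant factors of ∂_1 are all 1, so H_0 ≅ Z.
  H_1: rank ker ∂_1 − rank ∂_2 = (9 − 4) − 5 = 0, and the invariant factors of ∂_2 are all 1, so H_1 ≅ 0.
  H_2: rank ker ∂_2 − rank ∂_3 = (6 − 5) − 0 = 1, and there is no ∂_3, so H_2 ≅ Z.

(K is a triangulation of the 2-sphere S^2.)

H_0 = Z,  H_1 = 0,  H_2 = Z.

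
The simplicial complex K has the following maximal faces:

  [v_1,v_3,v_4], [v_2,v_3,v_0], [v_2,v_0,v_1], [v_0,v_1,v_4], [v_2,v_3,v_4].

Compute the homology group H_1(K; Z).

Take the total order v_0 < v_1 < v_2 < v_3 < v_4 on the vertex set. Then K (dimension 2) consists of the simplices:

  0-simplices (5): [v_0], [v_1], [v_2], [v_3], [v_4]
  1-simplices (10): [v_0,v_1], [v_0,v_2], [v_0,v_3], [v_0,v_4], [v_1,v_2], [v_1,v_3], [v_1,v_4], [v_2,v_3], [v_2,v_4], [v_3,v_4]
  2-simplices (5): [v_0,v_1,v_2], [v_0,v_1,v_4], [v_0,v_2,v_3], [v_1,v_3,v_4], [v_2,v_3,v_4]

Hence C_0 ≅ Z^5, C_1 ≅ Z^10, C_2 ≅ Z^5.

Boundary ∂_1: C_1 → C_0 sends each edge [p,q] (with p < q) to q − p. For instance
  ∂[v_0,v_3] = [v_3] − [v_0].
This gives a 5×10 integer matrix of rank 4; reducing to Smith normal form yields diagonal entries (1,1,1,1).

The boundary map ∂_2: C_2 → C_1 sends each 2-simplex [p,q,r] to [q,r] − [p,r] + [p,q]. For instance
  ∂[v_0,v_2,v_3] = [v_2,v_3] − [v_0,v_3] + [v_0,v_2],
  ∂[v_1,v_3,v_4] = [v_3,v_4] − [v_1,v_4] + [v_1,v_3].
As a 10×5 matrix over Z this has rank 5, with invariant factors (1,1,1,1,1).

Now H_k = ker ∂_k / im ∂_{k+1}, so:

  H_1: rank ker ∂_1 − rank ∂_2 = (10 − 4) − 5 = 1, and the invariant factors of ∂_2 are all 1, so H_1 = Z.

(K is a triangulation of the Möbius band.)

H_1 ≅ Z.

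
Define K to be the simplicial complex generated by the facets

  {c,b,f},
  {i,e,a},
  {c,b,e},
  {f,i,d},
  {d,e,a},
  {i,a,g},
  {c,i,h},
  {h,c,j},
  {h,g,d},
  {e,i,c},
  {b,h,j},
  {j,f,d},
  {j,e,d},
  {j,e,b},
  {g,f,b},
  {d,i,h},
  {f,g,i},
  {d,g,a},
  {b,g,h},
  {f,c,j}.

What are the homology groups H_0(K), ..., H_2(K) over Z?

H_0 ≅ Z,  H_1 ≅ Z ⊕ Z/2,  H_2 = 0.

Fix the vertex order a < b < c < d < e < f < g < h < i < j and write every simplex with vertices in increasing order. Then dim K = 2 and the simplices of K are:

  0-simplices (10): a, b, c, d, e, f, g, h, i, j
  1-simplices (30): ad, ae, ag, ai, bc, be, bf, bg, bh, bj, ce, cf, ch, ci, cj, de, df, dg, dh, di, dj, ei, ej, fg, fi, fj, gh, gi, hi, hj
  2-simplices (20): ade, adg, aei, agi, bce, bcf, bej, bfg, bgh, bhj, cei, cfj, chi, chj, dej, dfi, dfj, dgh, dhi, fgi

giving chain groups C_0 ≅ Z^10, C_1 ≅ Z^30, C_2 ≅ Z^20.

Boundary ∂_1: C_1 → C_0 is given by ∂[p,q] = [q] − [p]. For instance
  ∂de = e − d.
As a 10×30 matrix over Z this has rank 9, with invariant factors (1,1,1,1,1,1,1,1,1).

Boundary ∂_2: C_2 → C_1 maps a triangle to the signed sum of its edges. For instance
  ∂chj = hj − cj + ch,
  ∂chi = hi − ci + ch.
The resulting 30×20 matrix has rank 20, and its Smith normal form has invariant factors (1,1,1,1,1,1,1,1,1,1,1,1,1,1,1,1,1,1,1,2).

From H_k ≅ ker(∂_k) / im(∂_{k+1}) we obtain:

  H_0: rank C_0 − rank ∂_1 = 10 − 9 = 1, and the invariant factors of ∂_1 are all 1, so H_0 = Z.
  H_1: rank ker ∂_1 − rank ∂_2 = (30 − 9) − 20 = 1, and ∂_2 has invariant factor 2 > 1, so H_1 = Z ⊕ Z/2.
  H_2: rank ker ∂_2 − rank ∂_3 = (20 − 20) − 0 = 0, and there is no ∂_3, so H_2 = 0.

As a check, the Euler characteristic is 10 − 30 + 20 = 0, which agrees with 1 − 1 + 0 = 0.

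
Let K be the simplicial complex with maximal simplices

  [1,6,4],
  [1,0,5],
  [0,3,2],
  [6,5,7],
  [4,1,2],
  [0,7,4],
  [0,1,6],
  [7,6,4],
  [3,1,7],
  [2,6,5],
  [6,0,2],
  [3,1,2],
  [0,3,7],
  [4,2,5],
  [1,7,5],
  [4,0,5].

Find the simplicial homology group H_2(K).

H_2 ≅ Z.

Fix the vertex order 0 < 1 < 2 < 3 < 4 < 5 < 6 < 7 and write every simplex with vertices in increasing order. Then dim K = 2 and the simplices of K are:

  0-simplices (8): [0], [1], [2], [3], [4], [5], [6], [7]
  1-simplices (24): (24 of them)
  2-simplices (16): [0,1,5], [0,1,6], [0,2,3], [0,2,6], [0,3,7], [0,4,5], [0,4,7], [1,2,3], [1,2,4], [1,3,7], [1,4,6], [1,5,7], [2,4,5], [2,5,6], [4,6,7], [5,6,7]

Hence C_0 ≅ Z^8, C_1 ≅ Z^24, C_2 ≅ Z^16.

∂_1: C_1 → C_0 sends each edge [p,q] (with p < q) to q − p. For instance
  ∂[0,2] = [2] − [0].
This gives a 8×24 integer matrix of rank 7; reducing to Smith normal form yields diagonal entries (1,1,1,1,1,1,1).

The boundary map ∂_2: C_2 → C_1 sends each 2-simplex [p,q,r] to [q,r] − [p,r] + [p,q]. For instance
  ∂[1,2,4] = [2,4] − [1,4] + [1,2],
  ∂[0,1,6] = [1,6] − [0,6] + [0,1].
The resulting 24×16 matrix has rank 15, and its Smith normal form has invariant factors (1,1,1,1,1,1,1,1,1,1,1,1,1,1,1).

Now H_k = ker ∂_k / im ∂_{k+1}, so:

  H_2: rank ker ∂_2 − rank ∂_3 = (16 − 15) − 0 = 1, and there is no ∂_3, so H_2 = Z.

(K is a triangulation of the torus T^2.)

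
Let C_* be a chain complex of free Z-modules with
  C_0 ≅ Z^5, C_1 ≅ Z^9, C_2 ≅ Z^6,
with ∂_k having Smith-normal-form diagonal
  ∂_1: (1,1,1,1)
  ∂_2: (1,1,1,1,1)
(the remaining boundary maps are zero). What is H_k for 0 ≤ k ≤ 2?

H_0 ≅ Z,  H_1 = 0,  H_2 ≅ Z.

H_0: b_0 = 5 − 0 − 4 = 1; torsion from ∂_1 factors > 1: none. So H_0 ≅ Z.
H_1: b_1 = 9 − 4 − 5 = 0; torsion from ∂_2 factors > 1: none. So H_1 ≅ 0.
H_2: b_2 = 6 − 5 − 0 = 1; torsion from ∂_3 factors > 1: none. So H_2 ≅ Z.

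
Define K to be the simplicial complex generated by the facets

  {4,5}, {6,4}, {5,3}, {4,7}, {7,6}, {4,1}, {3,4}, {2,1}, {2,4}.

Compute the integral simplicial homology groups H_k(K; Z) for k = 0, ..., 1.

Order the vertices as 1 < 2 < 3 < 4 < 5 < 6 < 7. Listing each simplex with vertices in this order, K has dimension 1 with simplices:

  0-simplices (7): [1], [2], [3], [4], [5], [6], [7]
  1-simplices (9): [1,2], [1,4], [2,4], [3,4], [3,5], [4,5], [4,6], [4,7], [6,7]

Hence C_0 ≅ Z^7, C_1 ≅ Z^9.

∂_1: C_1 → C_0 sends each edge [p,q] (with p < q) to q − p.
The 7×9 boundary matrix has rank 6 and Smith normal form diag(1,1,1,1,1,1).

From H_k ≅ ker(∂_k) / im(∂_{k+1}) we obtain:

  H_0: rank C_0 − rank ∂_1 = 7 − 6 = 1, and the invariant factors of ∂_1 are all 1, so H_0 = Z.
  H_1: rank ker ∂_1 − rank ∂_2 = (9 − 6) − 0 = 3, and there is no ∂_2, so H_1 = Z^3.

H_0 = Z,  H_1 = Z^3.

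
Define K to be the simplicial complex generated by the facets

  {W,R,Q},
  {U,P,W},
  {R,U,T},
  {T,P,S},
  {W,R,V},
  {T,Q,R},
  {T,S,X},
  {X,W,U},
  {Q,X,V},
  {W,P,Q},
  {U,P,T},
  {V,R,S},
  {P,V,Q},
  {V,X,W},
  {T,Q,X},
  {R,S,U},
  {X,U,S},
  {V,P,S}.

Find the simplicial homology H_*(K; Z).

Order the vertices as P < Q < R < S < T < U < V < W < X. Listing each simplex with vertices in this order, K has dimension 2 with simplices:

  0-simplices (9): P, Q, R, S, T, U, V, W, X
  1-simplices (27): PQ, PS, PT, PU, PV, PW, QR, QT, QV, QW, QX, RS, RT, RU, RV, RW, ST, SU, SV, SX, TU, TX, UW, UX, VW, VX, WX
  2-simplices (18): PQV, PQW, PST, PSV, PTU, PUW, QRT, QRW, QTX, QVX, RSU, RSV, RTU, RVW, STX, SUX, UWX, VWX

so the chain groups are C_0 ≅ Z^9, C_1 ≅ Z^27, C_2 ≅ Z^18.

Boundary ∂_1: C_1 → C_0 maps an edge to its endpoints' difference, ∂[p,q] = q − p. For instance
  ∂UX = X − U.
The 9×27 boundary matrix has rank 8 and Smith normal form diag(1,1,1,1,1,1,1,1).

Boundary ∂_2: C_2 → C_1 acts by ∂[p,q,r] = [q,r] − [p,r] + [p,q]. For instance
  ∂PQV = QV − PV + PQ,
  ∂PTU = TU − PU + PT.
The resulting 27×18 matrix has rank 18, and its Smith normal form has invariant factors (1,1,1,1,1,1,1,1,1,1,1,1,1,1,1,1,1,2).

Computing H_k = (kernel of ∂_k) / (image of ∂_{k+1}):

  H_0: rank C_0 − rank ∂_1 = 9 − 8 = 1, and the invariant factors of ∂_1 are all 1, so H_0 ≅ Z.
  H_1: rank ker ∂_1 − rank ∂_2 = (27 − 8) − 18 = 1, and ∂_2 has invariant factor 2 > 1, so H_1 ≅ Z × Z/2.
  H_2: rank ker ∂_2 − rank ∂_3 = (18 − 18) − 0 = 0, and there is no ∂_3, so H_2 ≅ 0.

As a check, the Euler characteristic is 9 − 27 + 18 = 0, which agrees with 1 − 1 + 0 = 0.

H_0 ≅ Z,  H_1 ≅ Z × Z/2,  H_2 = 0.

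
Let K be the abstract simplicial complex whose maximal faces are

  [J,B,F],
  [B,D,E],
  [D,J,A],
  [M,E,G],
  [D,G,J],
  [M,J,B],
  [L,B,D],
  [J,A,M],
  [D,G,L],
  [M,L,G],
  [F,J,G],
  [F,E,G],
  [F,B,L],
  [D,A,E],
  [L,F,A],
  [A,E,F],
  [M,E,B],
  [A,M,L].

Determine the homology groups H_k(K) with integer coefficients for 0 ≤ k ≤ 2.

H_0 = Z,  H_1 = Z^2,  H_2 = Z.

Take the total order A < B < D < E < F < G < J < L < M on the vertex set. Then K (dimension 2) consists of the simplices:

  0-simplices (9): A, B, D, E, F, G, J, L, M
  1-simplices (27): AD, AE, AF, AJ, AL, AM, BD, BE, BF, BJ, BL, BM, DE, DG, DJ, DL, EF, EG, EM, FG, FJ, FL, GJ, GL, GM, JM, LM
  2-simplices (18): ADE, ADJ, AEF, AFL, AJM, ALM, BDE, BDL, BEM, BFJ, BFL, BJM, DGJ, DGL, EFG, EGM, FGJ, GLM

Hence C_0 ≅ Z^9, C_1 ≅ Z^27, C_2 ≅ Z^18.

The boundary map ∂_1: C_1 → C_0 maps an edge to its endpoints' difference, ∂[p,q] = q − p.
As a 9×27 matrix over Z this has rank 8, with invariant factors (1,1,1,1,1,1,1,1).

Boundary ∂_2: C_2 → C_1 acts by ∂[p,q,r] = [q,r] − [p,r] + [p,q]. For instance
  ∂BDE = DE − BE + BD,
  ∂BJM = JM − BM + BJ.
This gives a 27×18 integer matrix of rank 17; reducing to Smith normal form yields diagonal entries (1,1,1,1,1,1,1,1,1,1,1,1,1,1,1,1,1).

Computing H_k = (kernel of ∂_k) / (image of ∂_{k+1}):

  H_0: rank C_0 − rank ∂_1 = 9 − 8 = 1, and the invariant factors of ∂_1 are all 1, so H_0 = Z.
  H_1: rank ker ∂_1 − rank ∂_2 = (27 − 8) − 17 = 2, and the invariant factors of ∂_2 are all 1, so H_1 = Z^2.
  H_2: rank ker ∂_2 − rank ∂_3 = (18 − 17) − 0 = 1, and there is no ∂_3, so H_2 = Z.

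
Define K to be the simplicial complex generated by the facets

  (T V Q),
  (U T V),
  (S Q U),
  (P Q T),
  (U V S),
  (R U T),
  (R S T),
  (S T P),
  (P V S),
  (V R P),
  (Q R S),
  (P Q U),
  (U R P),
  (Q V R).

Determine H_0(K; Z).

H_0 ≅ Z.

Take the total order P < Q < R < S < T < U < V on the vertex set. Then K (dimension 2) consists of the simplices:

  0-simplices (7): P, Q, R, S, T, U, V
  1-simplices (21): PQ, PR, PS, PT, PU, PV, QR, QS, QT, QU, QV, RS, RT, RU, RV, ST, SU, SV, TU, TV, UV
  2-simplices (14): PQT, PQU, PRU, PRV, PST, PSV, QRS, QRV, QSU, QTV, RST, RTU, SUV, TUV

giving chain groups C_0 ≅ Z^7, C_1 ≅ Z^21, C_2 ≅ Z^14.

∂_1: C_1 → C_0 is given by ∂[p,q] = [q] − [p]. For instance
  ∂ST = T − S.
This gives a 7×21 integer matrix of rank 6; reducing to Smith normal form yields diagonal entries (1,1,1,1,1,1).

∂_2: C_2 → C_1 acts by ∂[p,q,r] = [q,r] − [p,r] + [p,q]. For instance
  ∂TUV = UV − TV + TU,
  ∂PST = ST − PT + PS.
As a 21×14 matrix over Z this has rank 13, with invariant factors (1,1,1,1,1,1,1,1,1,1,1,1,1).

Reading off H_k = ker ∂_k / im ∂_{k+1}:

  H_0: rank C_0 − rank ∂_1 = 7 − 6 = 1, and the invariant factors of ∂_1 are all 1, so H_0 ≅ Z.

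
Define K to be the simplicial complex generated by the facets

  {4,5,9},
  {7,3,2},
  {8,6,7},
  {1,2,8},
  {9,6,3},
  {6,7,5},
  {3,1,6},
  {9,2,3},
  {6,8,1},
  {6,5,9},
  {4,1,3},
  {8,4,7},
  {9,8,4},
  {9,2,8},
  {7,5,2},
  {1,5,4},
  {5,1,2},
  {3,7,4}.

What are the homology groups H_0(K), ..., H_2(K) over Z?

Fix the vertex order 1 < 2 < 3 < 4 < 5 < 6 < 7 < 8 < 9 and write every simplex with vertices in increasing order. Then dim K = 2 and the simplices of K are:

  0-simplices (9): [1], [2], [3], [4], [5], [6], [7], [8], [9]
  1-simplices (27): (27 of them)
  2-simplices (18): [1,2,5], [1,2,8], [1,3,4], [1,3,6], [1,4,5], [1,6,8], [2,3,7], [2,3,9], [2,5,7], [2,8,9], [3,4,7], [3,6,9], [4,5,9], [4,7,8], [4,8,9], [5,6,7], [5,6,9], [6,7,8]

so the chain groups are C_0 ≅ Z^9, C_1 ≅ Z^27, C_2 ≅ Z^18.

Boundary ∂_1: C_1 → C_0 maps an edge to its endpoints' difference, ∂[p,q] = q − p.
The resulting 9×27 matrix has rank 8, and its Smith normal form has invariant factors (1,1,1,1,1,1,1,1).

∂_2: C_2 → C_1 sends each 2-simplex [p,q,r] to [q,r] − [p,r] + [p,q]. For instance
  ∂[3,6,9] = [6,9] − [3,9] + [3,6],
  ∂[1,2,8] = [2,8] − [1,8] + [1,2].
The resulting 27×18 matrix has rank 17, and its Smith normal form has invariant factors (1,1,1,1,1,1,1,1,1,1,1,1,1,1,1,1,1).

Computing H_k = (kernel of ∂_k) / (image of ∂_{k+1}):

  H_0: rank C_0 − rank ∂_1 = 9 − 8 = 1, and the invariant factors of ∂_1 are all 1, so H_0 ≅ Z.
  H_1: rank ker ∂_1 − rank ∂_2 = (27 − 8) − 17 = 2, and the invariant factors of ∂_2 are all 1, so H_1 ≅ Z^2.
  H_2: rank ker ∂_2 − rank ∂_3 = (18 − 17) − 0 = 1, and there is no ∂_3, so H_2 ≅ Z.

As a check, the Euler characteristic is 9 − 27 + 18 = 0, which agrees with 1 − 2 + 1 = 0.

H_0 ≅ Z,  H_1 ≅ Z^2,  H_2 ≅ Z.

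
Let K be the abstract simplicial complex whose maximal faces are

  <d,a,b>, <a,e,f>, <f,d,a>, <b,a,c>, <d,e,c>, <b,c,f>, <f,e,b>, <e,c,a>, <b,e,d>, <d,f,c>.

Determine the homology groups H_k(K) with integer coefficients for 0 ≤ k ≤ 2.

H_0 ≅ Z,  H_1 ≅ Z/2Z,  H_2 = 0.

K has 6 vertices, 15 edges, 10 triangles.
rank ∂_0 = 0, rank ∂_1 = 5 ⇒ b_0 = 6 − 0 − 5 = 1; all invariant factors of ∂_1 are 1 so no torsion. So H_0 = Z.
rank ∂_1 = 5, rank ∂_2 = 10 ⇒ b_1 = 15 − 5 − 10 = 0; ∂_2 has invariant factor(s) [2] giving torsion. So H_1 = Z/2Z.
rank ∂_2 = 10, rank ∂_3 = 0 ⇒ b_2 = 10 − 10 − 0 = 0. So H_2 = 0.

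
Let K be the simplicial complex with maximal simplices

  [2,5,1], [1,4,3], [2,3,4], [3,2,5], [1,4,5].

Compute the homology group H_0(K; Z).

H_0 = Z.

We work with the vertex ordering 1 < 2 < 3 < 4 < 5. The simplices of K, each written with vertices in increasing order, are:

  0-simplices (5): [1], [2], [3], [4], [5]
  1-simplices (10): [1,2], [1,3], [1,4], [1,5], [2,3], [2,4], [2,5], [3,4], [3,5], [4,5]
  2-simplices (5): [1,2,5], [1,3,4], [1,4,5], [2,3,4], [2,3,5]

giving chain groups C_0 ≅ Z^5, C_1 ≅ Z^10, C_2 ≅ Z^5.

Boundary ∂_1: C_1 → C_0 maps an edge to its endpoints' difference, ∂[p,q] = q − p. For instance
  ∂[2,5] = [5] − [2].
This gives a 5×10 integer matrix of rank 4; reducing to Smith normal form yields diagonal entries (1,1,1,1).

The boundary map ∂_2: C_2 → C_1 maps a triangle to the signed sum of its edges. For instance
  ∂[2,3,5] = [3,5] − [2,5] + [2,3],
  ∂[1,4,5] = [4,5] − [1,5] + [1,4].
The 10×5 boundary matrix has rank 5 and Smith normal form diag(1,1,1,1,1).

Computing H_k = (kernel of ∂_k) / (image of ∂_{k+1}):

  H_0: rank C_0 − rank ∂_1 = 5 − 4 = 1, and the invariant factors of ∂_1 are all 1, so H_0 = Z.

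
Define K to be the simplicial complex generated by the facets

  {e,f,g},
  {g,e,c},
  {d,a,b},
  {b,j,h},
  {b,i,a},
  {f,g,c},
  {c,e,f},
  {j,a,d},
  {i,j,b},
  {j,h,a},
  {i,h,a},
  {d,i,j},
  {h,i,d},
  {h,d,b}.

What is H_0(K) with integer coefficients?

H_0 = Z^2.

Take the total order a < b < c < d < e < f < g < h < i < j on the vertex set. Then K (dimension 2) consists of the simplices:

  0-simplices (10): a, b, c, d, e, f, g, h, i, j
  1-simplices (21): ab, ad, ah, ai, aj, bd, bh, bi, bj, ce, cf, cg, dh, di, dj, ef, eg, fg, hi, hj, ij
  2-simplices (14): abd, abi, adj, ahi, ahj, bdh, bhj, bij, cef, ceg, cfg, dhi, dij, efg

so the chain groups are C_0 ≅ Z^10, C_1 ≅ Z^21, C_2 ≅ Z^14.

Boundary ∂_1: C_1 → C_0 sends each edge [p,q] (with p < q) to q − p. For instance
  ∂aj = j − a.
The resulting 10×21 matrix has rank 8, and its Smith normal form has invariant factors (1,1,1,1,1,1,1,1).

Boundary ∂_2: C_2 → C_1 maps a triangle to the signed sum of its edges. For instance
  ∂ahi = hi − ai + ah,
  ∂bij = ij − bj + bi.
As a 21×14 matrix over Z this has rank 13, with invariant factors (1,1,1,1,1,1,1,1,1,1,1,1,2).

Now H_k = ker ∂_k / im ∂_{k+1}, so:

  H_0: rank C_0 − rank ∂_1 = 10 − 8 = 2, and the invariant factors of ∂_1 are all 1, so H_0 = Z^2.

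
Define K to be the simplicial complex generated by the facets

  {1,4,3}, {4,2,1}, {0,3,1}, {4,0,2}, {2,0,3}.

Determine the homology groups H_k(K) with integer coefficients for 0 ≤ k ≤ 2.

We work with the vertex ordering 0 < 1 < 2 < 3 < 4. The simplices of K, each written with vertices in increasing order, are:

  0-simplices (5): [0], [1], [2], [3], [4]
  1-simplices (10): [0,1], [0,2], [0,3], [0,4], [1,2], [1,3], [1,4], [2,3], [2,4], [3,4]
  2-simplices (5): [0,1,3], [0,2,3], [0,2,4], [1,2,4], [1,3,4]

so the chain groups are C_0 ≅ Z^5, C_1 ≅ Z^10, C_2 ≅ Z^5.

The boundary map ∂_1: C_1 → C_0 is given by ∂[p,q] = [q] − [p].
As a 5×10 matrix over Z this has rank 4, with invariant factors (1,1,1,1).

The boundary map ∂_2: C_2 → C_1 maps a triangle to the signed sum of its edges. For instance
  ∂[0,2,4] = [2,4] − [0,4] + [0,2],
  ∂[1,3,4] = [3,4] − [1,4] + [1,3].
The resulting 10×5 matrix has rank 5, and its Smith normal form has invariant factors (1,1,1,1,1).

Reading off H_k = ker ∂_k / im ∂_{k+1}:

  H_0: rank C_0 − rank ∂_1 = 5 − 4 = 1, and the invariant factors of ∂_1 are all 1, so H_0 = Z.
  H_1: rank ker ∂_1 − rank ∂_2 = (10 − 4) − 5 = 1, and the invariant factors of ∂_2 are all 1, so H_1 = Z.
  H_2: rank ker ∂_2 − rank ∂_3 = (5 − 5) − 0 = 0, and there is no ∂_3, so H_2 = 0.

As a check, the Euler characteristic is 5 − 10 + 5 = 0, which agrees with 1 − 1 + 0 = 0.
(K is a triangulation of the Möbius band.)

H_0 ≅ Z,  H_1 ≅ Z,  H_2 = 0.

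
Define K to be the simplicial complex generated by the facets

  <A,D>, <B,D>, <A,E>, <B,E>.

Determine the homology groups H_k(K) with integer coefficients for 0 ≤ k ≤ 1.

We work with the vertex ordering A < B < D < E. The simplices of K, each written with vertices in increasing order, are:

  0-simplices (4): A, B, D, E
  1-simplices (4): AD, AE, BD, BE

Hence C_0 ≅ Z^4, C_1 ≅ Z^4.

∂_1: C_1 → C_0 maps an edge to its endpoints' difference, ∂[p,q] = q − p. For instance
  ∂AD = D − A.
The resulting 4×4 matrix has rank 3, and its Smith normal form has invariant factors (1,1,1).

Reading off H_k = ker ∂_k / im ∂_{k+1}:

  H_0: rank C_0 − rank ∂_1 = 4 − 3 = 1, and the invariant factors of ∂_1 are all 1, so H_0 ≅ Z.
  H_1: rank ker ∂_1 − rank ∂_2 = (4 − 3) − 0 = 1, and there is no ∂_2, so H_1 ≅ Z.

As a check, the Euler characteristic is 4 − 4 = 0, which agrees with 1 − 1 = 0.

H_0 = Z,  H_1 = Z.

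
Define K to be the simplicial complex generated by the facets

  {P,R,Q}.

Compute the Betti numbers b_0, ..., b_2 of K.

b_0 = 1, b_1 = 0, b_2 = 0.

Fix the vertex order P < Q < R and write every simplex with vertices in increasing order. Then dim K = 2 and the simplices of K are:

  0-simplices (3): P, Q, R
  1-simplices (3): PQ, PR, QR
  2-simplices (1): PQR

so the chain groups are C_0 ≅ Z^3, C_1 ≅ Z^3, C_2 ≅ Z^1.

The boundary map ∂_1: C_1 → C_0 is given by ∂[p,q] = [q] − [p]. For instance
  ∂QR = R − Q.
The resulting 3×3 matrix has rank 2, and its Smith normal form has invariant factors (1,1).

Boundary ∂_2: C_2 → C_1 acts by ∂[p,q,r] = [q,r] − [p,r] + [p,q]. For instance
  ∂PQR = QR − PR + PQ.
This gives a 3×1 integer matrix of rank 1; reducing to Smith normal form yields diagonal entries (1).

From H_k ≅ ker(∂_k) / im(∂_{k+1}) we obtain:

  H_0: rank C_0 − rank ∂_1 = 3 − 2 = 1, and the invariant factors of ∂_1 are all 1, so H_0 = Z.
  H_1: rank ker ∂_1 − rank ∂_2 = (3 − 2) − 1 = 0, and the invariant factors of ∂_2 are all 1, so H_1 = 0.
  H_2: rank ker ∂_2 − rank ∂_3 = (1 − 1) − 0 = 0, and there is no ∂_3, so H_2 = 0.

(K is a triangulation of the 2-simplex.)

Hence the Betti numbers are b_0 = 1, b_1 = 0, b_2 = 0.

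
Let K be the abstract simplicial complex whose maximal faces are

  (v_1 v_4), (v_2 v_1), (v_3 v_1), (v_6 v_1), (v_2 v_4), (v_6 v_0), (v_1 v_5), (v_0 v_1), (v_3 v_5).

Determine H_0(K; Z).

Fix the vertex order v_0 < v_1 < v_2 < v_3 < v_4 < v_5 < v_6 and write every simplex with vertices in increasing order. Then dim K = 1 and the simplices of K are:

  0-simplices (7): [v_0], [v_1], [v_2], [v_3], [v_4], [v_5], [v_6]
  1-simplices (9): [v_0,v_1], [v_0,v_6], [v_1,v_2], [v_1,v_3], [v_1,v_4], [v_1,v_5], [v_1,v_6], [v_2,v_4], [v_3,v_5]

so the chain groups are C_0 ≅ Z^7, C_1 ≅ Z^9.

Boundary ∂_1: C_1 → C_0 sends each edge [p,q] (with p < q) to q − p.
This gives a 7×9 integer matrix of rank 6; reducing to Smith normal form yields diagonal entries (1,1,1,1,1,1).

Computing H_k = (kernel of ∂_k) / (image of ∂_{k+1}):

  H_0: rank C_0 − rank ∂_1 = 7 − 6 = 1, and the invariant factors of ∂_1 are all 1, so H_0 = Z.

H_0 = Z.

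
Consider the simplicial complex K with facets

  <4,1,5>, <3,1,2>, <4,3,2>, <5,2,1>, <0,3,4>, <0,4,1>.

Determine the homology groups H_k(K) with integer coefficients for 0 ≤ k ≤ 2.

Fix the vertex order 0 < 1 < 2 < 3 < 4 < 5 and write every simplex with vertices in increasing order. Then dim K = 2 and the simplices of K are:

  0-simplices (6): [0], [1], [2], [3], [4], [5]
  1-simplices (12): [0,1], [0,3], [0,4], [1,2], [1,3], [1,4], [1,5], [2,3], [2,4], [2,5], [3,4], [4,5]
  2-simplices (6): [0,1,4], [0,3,4], [1,2,3], [1,2,5], [1,4,5], [2,3,4]

giving chain groups C_0 ≅ Z^6, C_1 ≅ Z^12, C_2 ≅ Z^6.

Boundary ∂_1: C_1 → C_0 maps an edge to its endpoints' difference, ∂[p,q] = q − p. For instance
  ∂[0,4] = [4] − [0].
The resulting 6×12 matrix has rank 5, and its Smith normal form has invariant factors (1,1,1,1,1).

The boundary map ∂_2: C_2 → C_1 sends each 2-simplex [p,q,r] to [q,r] − [p,r] + [p,q]. For instance
  ∂[1,2,5] = [2,5] − [1,5] + [1,2],
  ∂[0,3,4] = [3,4] − [0,4] + [0,3].
The resulting 12×6 matrix has rank 6, and its Smith normal form has invariant factors (1,1,1,1,1,1).

From H_k ≅ ker(∂_k) / im(∂_{k+1}) we obtain:

  H_0: rank C_0 − rank ∂_1 = 6 − 5 = 1, and the invariant factors of ∂_1 are all 1, so H_0 = Z.
  H_1: rank ker ∂_1 − rank ∂_2 = (12 − 5) − 6 = 1, and the invariant factors of ∂_2 are all 1, so H_1 = Z.
  H_2: rank ker ∂_2 − rank ∂_3 = (6 − 6) − 0 = 0, and there is no ∂_3, so H_2 = 0.

As a check, the Euler characteristic is 6 − 12 + 6 = 0, which agrees with 1 − 1 + 0 = 0.

H_0 ≅ Z,  H_1 ≅ Z,  H_2 = 0.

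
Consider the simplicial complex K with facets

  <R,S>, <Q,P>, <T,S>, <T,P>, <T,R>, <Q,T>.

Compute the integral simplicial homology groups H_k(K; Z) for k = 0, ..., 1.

H_0 = Z,  H_1 = Z^2.

We work with the vertex ordering P < Q < R < S < T. The simplices of K, each written with vertices in increasing order, are:

  0-simplices (5): P, Q, R, S, T
  1-simplices (6): PQ, PT, QT, RS, RT, ST

so the chain groups are C_0 ≅ Z^5, C_1 ≅ Z^6.

The boundary map ∂_1: C_1 → C_0 is given by ∂[p,q] = [q] − [p].
This gives a 5×6 integer matrix of rank 4; reducing to Smith normal form yields diagonal entries (1,1,1,1).

Now H_k = ker ∂_k / im ∂_{k+1}, so:

  H_0: rank C_0 − rank ∂_1 = 5 − 4 = 1, and the invariant factors of ∂_1 are all 1, so H_0 ≅ Z.
  H_1: rank ker ∂_1 − rank ∂_2 = (6 − 4) − 0 = 2, and there is no ∂_2, so H_1 ≅ Z^2.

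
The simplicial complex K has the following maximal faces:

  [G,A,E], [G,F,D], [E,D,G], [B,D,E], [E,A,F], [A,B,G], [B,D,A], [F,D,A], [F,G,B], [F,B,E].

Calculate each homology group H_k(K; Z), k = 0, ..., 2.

H_0 ≅ Z,  H_1 ≅ Z/2,  H_2 = 0.

K has 6 vertices, 15 edges, 10 triangles.
rank ∂_0 = 0, rank ∂_1 = 5 ⇒ b_0 = 6 − 0 − 5 = 1; all invariant factors of ∂_1 are 1 so no torsion. So H_0 ≅ Z.
rank ∂_1 = 5, rank ∂_2 = 10 ⇒ b_1 = 15 − 5 − 10 = 0; ∂_2 has invariant factor(s) [2] giving torsion. So H_1 ≅ Z/2.
rank ∂_2 = 10, rank ∂_3 = 0 ⇒ b_2 = 10 − 10 − 0 = 0. So H_2 ≅ 0.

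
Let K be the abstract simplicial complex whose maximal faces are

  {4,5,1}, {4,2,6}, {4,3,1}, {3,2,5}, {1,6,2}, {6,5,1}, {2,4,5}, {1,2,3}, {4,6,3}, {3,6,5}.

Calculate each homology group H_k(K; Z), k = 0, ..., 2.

H_0 ≅ Z,  H_1 ≅ Z/2,  H_2 = 0.

Order the vertices as 1 < 2 < 3 < 4 < 5 < 6. Listing each simplex with vertices in this order, K has dimension 2 with simplices:

  0-simplices (6): [1], [2], [3], [4], [5], [6]
  1-simplices (15): [1,2], [1,3], [1,4], [1,5], [1,6], [2,3], [2,4], [2,5], [2,6], [3,4], [3,5], [3,6], [4,5], [4,6], [5,6]
  2-simplices (10): [1,2,3], [1,2,6], [1,3,4], [1,4,5], [1,5,6], [2,3,5], [2,4,5], [2,4,6], [3,4,6], [3,5,6]

Hence C_0 ≅ Z^6, C_1 ≅ Z^15, C_2 ≅ Z^10.

The boundary map ∂_1: C_1 → C_0 is given by ∂[p,q] = [q] − [p]. For instance
  ∂[1,3] = [3] − [1].
As a 6×15 matrix over Z this has rank 5, with invariant factors (1,1,1,1,1).

Boundary ∂_2: C_2 → C_1 sends each 2-simplex [p,q,r] to [q,r] − [p,r] + [p,q]. For instance
  ∂[1,2,6] = [2,6] − [1,6] + [1,2],
  ∂[1,3,4] = [3,4] − [1,4] + [1,3].
This gives a 15×10 integer matrix of rank 10; reducing to Smith normal form yields diagonal entries (1,1,1,1,1,1,1,1,1,2).

Now H_k = ker ∂_k / im ∂_{k+1}, so:

  H_0: rank C_0 − rank ∂_1 = 6 − 5 = 1, and the invariant factors of ∂_1 are all 1, so H_0 = Z.
  H_1: rank ker ∂_1 − rank ∂_2 = (15 − 5) − 10 = 0, and ∂_2 has invariant factor 2 > 1, so H_1 = Z/2.
  H_2: rank ker ∂_2 − rank ∂_3 = (10 − 10) − 0 = 0, and there is no ∂_3, so H_2 = 0.

As a check, the Euler characteristic is 6 − 15 + 10 = 1, which agrees with 1 − 0 + 0 = 1.
(K is a triangulation of the real projective plane RP^2.)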